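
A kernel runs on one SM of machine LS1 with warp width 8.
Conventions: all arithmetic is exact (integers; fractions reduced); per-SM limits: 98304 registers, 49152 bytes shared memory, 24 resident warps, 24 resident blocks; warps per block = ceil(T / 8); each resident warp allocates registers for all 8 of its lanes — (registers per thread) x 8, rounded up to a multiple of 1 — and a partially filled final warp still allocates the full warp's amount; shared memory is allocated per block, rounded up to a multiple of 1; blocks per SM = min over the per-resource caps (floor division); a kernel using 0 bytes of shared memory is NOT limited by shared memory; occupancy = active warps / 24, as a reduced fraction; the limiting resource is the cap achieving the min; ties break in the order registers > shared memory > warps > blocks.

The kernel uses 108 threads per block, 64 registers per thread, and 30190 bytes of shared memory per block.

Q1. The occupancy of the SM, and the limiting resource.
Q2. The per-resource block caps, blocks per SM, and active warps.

Answer: occupancy 7/12, limited by shared memory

registers: 13 blocks
shared memory: 1 block
warps: 1 block
blocks: 24 blocks

Answer: 1 block, 14 active warps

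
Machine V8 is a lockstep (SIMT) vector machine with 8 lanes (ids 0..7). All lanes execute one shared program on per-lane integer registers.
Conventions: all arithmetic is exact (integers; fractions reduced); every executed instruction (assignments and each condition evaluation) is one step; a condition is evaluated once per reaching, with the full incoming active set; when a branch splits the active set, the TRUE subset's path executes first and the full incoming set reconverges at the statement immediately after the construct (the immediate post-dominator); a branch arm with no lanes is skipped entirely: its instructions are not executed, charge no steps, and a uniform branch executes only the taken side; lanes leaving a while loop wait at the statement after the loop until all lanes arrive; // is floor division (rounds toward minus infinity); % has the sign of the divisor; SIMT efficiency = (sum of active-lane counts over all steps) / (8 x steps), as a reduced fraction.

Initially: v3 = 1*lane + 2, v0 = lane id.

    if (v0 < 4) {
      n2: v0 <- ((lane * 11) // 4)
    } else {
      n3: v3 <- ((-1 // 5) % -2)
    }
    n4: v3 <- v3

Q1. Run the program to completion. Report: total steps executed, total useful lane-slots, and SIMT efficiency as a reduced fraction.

Answer: 4 steps, 24 useful, 3/4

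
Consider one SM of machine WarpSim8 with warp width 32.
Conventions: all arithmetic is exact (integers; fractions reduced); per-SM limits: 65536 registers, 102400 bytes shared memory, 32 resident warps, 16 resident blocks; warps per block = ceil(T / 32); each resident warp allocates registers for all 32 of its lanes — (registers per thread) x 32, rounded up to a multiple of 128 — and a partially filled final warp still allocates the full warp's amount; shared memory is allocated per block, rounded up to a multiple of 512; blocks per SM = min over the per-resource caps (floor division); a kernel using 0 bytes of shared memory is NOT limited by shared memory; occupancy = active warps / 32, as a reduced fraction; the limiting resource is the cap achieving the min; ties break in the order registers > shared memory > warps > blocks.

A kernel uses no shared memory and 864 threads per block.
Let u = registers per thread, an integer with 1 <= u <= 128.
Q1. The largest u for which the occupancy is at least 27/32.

Answer: u = 72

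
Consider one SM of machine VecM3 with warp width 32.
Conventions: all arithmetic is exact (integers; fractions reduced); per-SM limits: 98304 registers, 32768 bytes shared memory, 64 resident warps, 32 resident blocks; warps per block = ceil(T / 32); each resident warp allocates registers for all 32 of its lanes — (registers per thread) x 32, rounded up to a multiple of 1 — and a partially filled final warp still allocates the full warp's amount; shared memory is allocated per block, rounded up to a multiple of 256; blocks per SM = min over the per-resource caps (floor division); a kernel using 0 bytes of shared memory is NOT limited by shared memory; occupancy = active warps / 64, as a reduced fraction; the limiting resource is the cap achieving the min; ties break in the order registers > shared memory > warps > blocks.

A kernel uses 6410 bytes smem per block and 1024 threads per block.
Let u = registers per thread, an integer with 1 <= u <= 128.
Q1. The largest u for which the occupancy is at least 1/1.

Answer: u = 48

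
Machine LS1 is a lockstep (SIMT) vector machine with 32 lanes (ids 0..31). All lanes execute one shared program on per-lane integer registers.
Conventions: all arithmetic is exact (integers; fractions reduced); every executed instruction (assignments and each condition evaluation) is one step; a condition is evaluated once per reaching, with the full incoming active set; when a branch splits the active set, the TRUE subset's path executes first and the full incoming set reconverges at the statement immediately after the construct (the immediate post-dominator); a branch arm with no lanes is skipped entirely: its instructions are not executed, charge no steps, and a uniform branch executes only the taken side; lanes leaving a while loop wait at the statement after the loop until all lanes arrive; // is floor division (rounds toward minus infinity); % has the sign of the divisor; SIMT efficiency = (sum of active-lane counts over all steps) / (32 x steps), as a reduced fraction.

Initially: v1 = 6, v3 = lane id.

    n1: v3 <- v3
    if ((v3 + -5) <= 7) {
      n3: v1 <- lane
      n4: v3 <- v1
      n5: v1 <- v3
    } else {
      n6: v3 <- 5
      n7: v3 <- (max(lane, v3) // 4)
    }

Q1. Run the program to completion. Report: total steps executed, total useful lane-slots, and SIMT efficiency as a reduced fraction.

Answer: 7 steps, 141 useful, 141/224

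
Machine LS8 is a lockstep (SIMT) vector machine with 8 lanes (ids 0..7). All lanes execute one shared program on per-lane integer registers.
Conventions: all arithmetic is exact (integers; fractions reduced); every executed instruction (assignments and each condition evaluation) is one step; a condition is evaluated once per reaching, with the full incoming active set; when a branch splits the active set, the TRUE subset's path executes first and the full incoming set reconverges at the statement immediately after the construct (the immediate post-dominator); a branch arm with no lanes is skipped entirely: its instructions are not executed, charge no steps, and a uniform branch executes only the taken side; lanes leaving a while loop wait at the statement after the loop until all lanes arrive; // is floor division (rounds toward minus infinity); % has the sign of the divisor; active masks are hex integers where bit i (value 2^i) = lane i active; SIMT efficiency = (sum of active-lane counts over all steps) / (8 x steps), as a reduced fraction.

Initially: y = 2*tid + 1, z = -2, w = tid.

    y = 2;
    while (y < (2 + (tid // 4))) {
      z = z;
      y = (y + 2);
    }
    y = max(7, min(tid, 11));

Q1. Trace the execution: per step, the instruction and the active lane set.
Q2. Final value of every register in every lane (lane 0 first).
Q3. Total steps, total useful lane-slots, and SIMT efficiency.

step 0: y <- 2                       0xff
step 1: eval (y < (2 + (tid // 4)))  0xff
step 2: z <- z                       0xf0
step 3: y <- (y + 2)                 0xf0
step 4: eval (y < (2 + (tid // 4)))  0xf0
step 5: y <- max(7, min(tid, 11))    0xff

Answer: 6 steps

y: 7,7,7,7,7,7,7,7
z: -2,-2,-2,-2,-2,-2,-2,-2
w: 0,1,2,3,4,5,6,7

steps = 6; useful = 36; efficiency = 36/48 = 3/4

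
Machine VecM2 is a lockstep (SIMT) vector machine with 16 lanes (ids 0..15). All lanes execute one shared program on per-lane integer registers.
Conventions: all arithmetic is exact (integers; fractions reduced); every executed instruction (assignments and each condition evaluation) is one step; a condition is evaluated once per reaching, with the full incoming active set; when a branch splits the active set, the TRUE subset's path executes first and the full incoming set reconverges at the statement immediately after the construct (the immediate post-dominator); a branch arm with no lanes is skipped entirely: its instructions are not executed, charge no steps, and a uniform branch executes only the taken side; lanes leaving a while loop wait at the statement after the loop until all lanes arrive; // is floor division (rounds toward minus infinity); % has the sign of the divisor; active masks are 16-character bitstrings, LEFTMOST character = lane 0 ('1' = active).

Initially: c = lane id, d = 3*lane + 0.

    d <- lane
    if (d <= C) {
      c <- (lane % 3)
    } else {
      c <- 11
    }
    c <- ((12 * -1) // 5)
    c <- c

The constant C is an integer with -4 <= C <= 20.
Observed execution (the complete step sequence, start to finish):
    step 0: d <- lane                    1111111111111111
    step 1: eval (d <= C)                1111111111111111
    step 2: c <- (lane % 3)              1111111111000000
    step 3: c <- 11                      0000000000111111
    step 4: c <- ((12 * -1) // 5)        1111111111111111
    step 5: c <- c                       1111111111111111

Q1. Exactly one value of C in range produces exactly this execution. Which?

Answer: C = 9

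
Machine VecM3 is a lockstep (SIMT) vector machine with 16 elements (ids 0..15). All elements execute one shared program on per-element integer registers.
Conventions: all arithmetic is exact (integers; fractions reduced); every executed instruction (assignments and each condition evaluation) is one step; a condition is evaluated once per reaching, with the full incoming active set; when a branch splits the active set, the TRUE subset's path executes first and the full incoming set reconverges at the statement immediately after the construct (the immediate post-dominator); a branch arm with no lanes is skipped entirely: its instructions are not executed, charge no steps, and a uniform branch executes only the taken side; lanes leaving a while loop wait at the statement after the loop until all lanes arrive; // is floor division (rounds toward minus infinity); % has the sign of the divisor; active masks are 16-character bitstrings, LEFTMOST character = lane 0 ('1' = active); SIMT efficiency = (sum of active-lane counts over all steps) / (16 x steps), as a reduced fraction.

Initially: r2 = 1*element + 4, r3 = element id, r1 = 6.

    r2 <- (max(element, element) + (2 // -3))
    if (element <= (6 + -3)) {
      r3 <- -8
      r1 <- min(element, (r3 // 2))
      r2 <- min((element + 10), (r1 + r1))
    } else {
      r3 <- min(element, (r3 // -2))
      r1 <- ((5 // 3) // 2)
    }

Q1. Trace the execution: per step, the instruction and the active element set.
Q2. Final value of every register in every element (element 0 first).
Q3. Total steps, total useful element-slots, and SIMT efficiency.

step 0: r2 <- (max(element, element) + (2 // -3)) 1111111111111111
step 1: eval (element <= (6 + -3))   1111111111111111
step 2: r3 <- -8                     1111000000000000
step 3: r1 <- min(element, (r3 // 2)) 1111000000000000
step 4: r2 <- min((element + 10), (r1 + r1)) 1111000000000000
step 5: r3 <- min(element, (r3 // -2)) 0000111111111111
step 6: r1 <- ((5 // 3) // 2)        0000111111111111

Answer: 7 steps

r2: -8,-8,-8,-8,3,4,5,6,7,8,9,10,11,12,13,14
r3: -8,-8,-8,-8,-2,-3,-3,-4,-4,-5,-5,-6,-6,-7,-7,-8
r1: -4,-4,-4,-4,0,0,0,0,0,0,0,0,0,0,0,0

steps = 7; useful = 68; efficiency = 68/112 = 17/28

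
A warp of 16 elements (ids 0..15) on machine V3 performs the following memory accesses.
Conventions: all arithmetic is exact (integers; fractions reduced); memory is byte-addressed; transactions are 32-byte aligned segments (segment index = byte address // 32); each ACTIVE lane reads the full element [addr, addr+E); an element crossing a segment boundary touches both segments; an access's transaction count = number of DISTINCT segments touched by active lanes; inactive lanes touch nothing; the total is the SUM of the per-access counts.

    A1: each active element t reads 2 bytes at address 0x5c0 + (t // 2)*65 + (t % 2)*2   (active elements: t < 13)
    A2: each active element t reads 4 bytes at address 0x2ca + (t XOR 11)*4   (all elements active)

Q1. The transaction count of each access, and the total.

A1: 7 transactions
A2: 3 transactions

Answer: 7,3; total 10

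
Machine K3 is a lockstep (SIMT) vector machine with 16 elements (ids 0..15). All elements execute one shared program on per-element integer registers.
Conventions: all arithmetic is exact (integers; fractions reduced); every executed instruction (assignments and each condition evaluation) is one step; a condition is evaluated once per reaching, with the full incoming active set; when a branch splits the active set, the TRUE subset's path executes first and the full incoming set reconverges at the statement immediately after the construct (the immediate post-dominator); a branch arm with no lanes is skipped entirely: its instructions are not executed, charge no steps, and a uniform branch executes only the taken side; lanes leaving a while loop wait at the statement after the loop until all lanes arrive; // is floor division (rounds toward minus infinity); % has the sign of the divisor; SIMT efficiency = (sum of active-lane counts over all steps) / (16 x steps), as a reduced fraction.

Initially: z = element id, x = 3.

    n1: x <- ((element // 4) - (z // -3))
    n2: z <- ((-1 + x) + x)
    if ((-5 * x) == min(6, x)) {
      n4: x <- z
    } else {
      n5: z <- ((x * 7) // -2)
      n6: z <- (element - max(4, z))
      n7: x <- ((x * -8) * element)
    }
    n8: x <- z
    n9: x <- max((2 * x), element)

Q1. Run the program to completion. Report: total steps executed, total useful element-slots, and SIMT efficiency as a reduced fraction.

Answer: 9 steps, 126 useful, 7/8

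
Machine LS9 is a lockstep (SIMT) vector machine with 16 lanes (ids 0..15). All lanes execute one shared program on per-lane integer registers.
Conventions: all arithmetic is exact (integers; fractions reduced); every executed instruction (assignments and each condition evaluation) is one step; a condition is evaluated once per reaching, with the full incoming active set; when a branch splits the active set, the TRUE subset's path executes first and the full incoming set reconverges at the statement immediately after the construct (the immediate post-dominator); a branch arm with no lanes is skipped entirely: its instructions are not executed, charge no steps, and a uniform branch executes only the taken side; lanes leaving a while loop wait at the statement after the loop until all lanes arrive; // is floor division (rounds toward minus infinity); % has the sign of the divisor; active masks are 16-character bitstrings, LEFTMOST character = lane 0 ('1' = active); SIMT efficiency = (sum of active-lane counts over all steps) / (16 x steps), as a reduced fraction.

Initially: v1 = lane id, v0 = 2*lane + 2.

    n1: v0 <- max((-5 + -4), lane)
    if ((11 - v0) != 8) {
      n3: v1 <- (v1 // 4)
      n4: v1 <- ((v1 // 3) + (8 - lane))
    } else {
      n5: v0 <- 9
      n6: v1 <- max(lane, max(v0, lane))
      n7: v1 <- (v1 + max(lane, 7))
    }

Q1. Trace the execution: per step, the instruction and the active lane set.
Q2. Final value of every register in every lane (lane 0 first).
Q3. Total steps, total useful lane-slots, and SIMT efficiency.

step 0: v0 <- max((-5 + -4), lane)   1111111111111111
step 1: eval ((11 - v0) != 8)        1111111111111111
step 2: v1 <- (v1 // 4)              1110111111111111
step 3: v1 <- ((v1 // 3) + (8 - lane)) 1110111111111111
step 4: v0 <- 9                      0001000000000000
step 5: v1 <- max(lane, max(v0, lane)) 0001000000000000
step 6: v1 <- (v1 + max(lane, 7))    0001000000000000

Answer: 7 steps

v1: 8,7,6,16,4,3,2,1,0,-1,-2,-3,-3,-4,-5,-6
v0: 0,1,2,9,4,5,6,7,8,9,10,11,12,13,14,15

steps = 7; useful = 65; efficiency = 65/112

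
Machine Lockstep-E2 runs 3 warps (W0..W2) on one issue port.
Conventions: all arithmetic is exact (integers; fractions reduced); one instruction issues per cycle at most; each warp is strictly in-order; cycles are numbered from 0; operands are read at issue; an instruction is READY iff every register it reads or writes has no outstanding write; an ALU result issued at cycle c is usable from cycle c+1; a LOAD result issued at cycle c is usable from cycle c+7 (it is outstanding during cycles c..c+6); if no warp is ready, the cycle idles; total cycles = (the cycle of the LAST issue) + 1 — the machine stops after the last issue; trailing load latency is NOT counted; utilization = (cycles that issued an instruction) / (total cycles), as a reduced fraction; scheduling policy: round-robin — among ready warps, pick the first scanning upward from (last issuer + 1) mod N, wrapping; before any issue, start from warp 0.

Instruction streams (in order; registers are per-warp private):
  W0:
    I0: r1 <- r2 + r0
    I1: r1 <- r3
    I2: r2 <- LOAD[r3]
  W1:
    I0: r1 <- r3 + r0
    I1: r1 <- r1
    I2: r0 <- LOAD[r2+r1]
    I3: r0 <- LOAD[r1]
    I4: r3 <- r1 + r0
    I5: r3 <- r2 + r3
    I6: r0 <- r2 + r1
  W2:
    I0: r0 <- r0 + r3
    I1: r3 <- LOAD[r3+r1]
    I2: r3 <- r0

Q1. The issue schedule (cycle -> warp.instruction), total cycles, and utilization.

cycle 0: W0.I0
cycle 1: W1.I0
cycle 2: W2.I0
cycle 3: W0.I1
cycle 4: W1.I1
cycle 5: W2.I1
cycle 6: W0.I2
cycle 7: W1.I2
cycle 8: idle
cycle 9: idle
cycle 10: idle
cycle 11: idle
cycle 12: W2.I2
cycle 13: idle
cycle 14: W1.I3
cycle 15: idle
cycle 16: idle
cycle 17: idle
cycle 18: idle
cycle 19: idle
cycle 20: idle
cycle 21: W1.I4
cycle 22: W1.I5
cycle 23: W1.I6

Answer: 24 cycles, utilization 13/24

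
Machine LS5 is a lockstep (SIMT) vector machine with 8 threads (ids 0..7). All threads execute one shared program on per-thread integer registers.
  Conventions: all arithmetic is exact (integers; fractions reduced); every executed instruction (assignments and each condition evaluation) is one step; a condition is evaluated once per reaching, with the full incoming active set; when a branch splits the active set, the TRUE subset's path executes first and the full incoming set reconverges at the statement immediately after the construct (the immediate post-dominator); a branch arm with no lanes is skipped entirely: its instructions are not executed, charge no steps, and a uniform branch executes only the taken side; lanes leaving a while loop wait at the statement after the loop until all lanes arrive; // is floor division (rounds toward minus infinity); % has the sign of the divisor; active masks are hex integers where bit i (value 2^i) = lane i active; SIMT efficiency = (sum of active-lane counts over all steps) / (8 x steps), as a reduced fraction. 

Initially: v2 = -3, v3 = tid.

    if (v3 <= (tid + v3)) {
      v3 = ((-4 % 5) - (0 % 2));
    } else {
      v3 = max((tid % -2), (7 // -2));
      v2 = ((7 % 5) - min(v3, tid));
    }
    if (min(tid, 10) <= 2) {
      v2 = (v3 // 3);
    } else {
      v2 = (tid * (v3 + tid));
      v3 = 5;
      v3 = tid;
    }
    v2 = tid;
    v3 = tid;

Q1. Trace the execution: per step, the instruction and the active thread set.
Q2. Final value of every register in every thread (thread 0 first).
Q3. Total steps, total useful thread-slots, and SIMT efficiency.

step 0: eval (v3 <= (tid + v3))      0xff
step 1: v3 <- ((-4 % 5) - (0 % 2))   0xff
step 2: eval (min(tid, 10) <= 2)     0xff
step 3: v2 <- (v3 // 3)              0x07
step 4: v2 <- (tid * (v3 + tid))     0xf8
step 5: v3 <- 5                      0xf8
step 6: v3 <- tid                    0xf8
step 7: v2 <- tid                    0xff
step 8: v3 <- tid                    0xff

Answer: 9 steps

v2: 0,1,2,3,4,5,6,7
v3: 0,1,2,3,4,5,6,7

steps = 9; useful = 58; efficiency = 58/72 = 29/36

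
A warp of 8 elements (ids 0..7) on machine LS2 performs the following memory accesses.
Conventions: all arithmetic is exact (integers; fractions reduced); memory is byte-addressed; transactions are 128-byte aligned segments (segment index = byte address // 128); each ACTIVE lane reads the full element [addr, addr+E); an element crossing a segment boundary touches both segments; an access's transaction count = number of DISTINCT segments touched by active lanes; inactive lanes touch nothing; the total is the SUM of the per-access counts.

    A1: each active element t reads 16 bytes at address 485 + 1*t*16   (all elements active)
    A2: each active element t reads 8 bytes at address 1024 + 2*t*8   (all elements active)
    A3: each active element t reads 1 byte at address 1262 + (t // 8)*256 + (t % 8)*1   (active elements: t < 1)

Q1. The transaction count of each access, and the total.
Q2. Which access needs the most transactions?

A1: 2 transactions
A2: 1 transaction
A3: 1 transaction

Answer: 2,1,1; total 4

Answer: A1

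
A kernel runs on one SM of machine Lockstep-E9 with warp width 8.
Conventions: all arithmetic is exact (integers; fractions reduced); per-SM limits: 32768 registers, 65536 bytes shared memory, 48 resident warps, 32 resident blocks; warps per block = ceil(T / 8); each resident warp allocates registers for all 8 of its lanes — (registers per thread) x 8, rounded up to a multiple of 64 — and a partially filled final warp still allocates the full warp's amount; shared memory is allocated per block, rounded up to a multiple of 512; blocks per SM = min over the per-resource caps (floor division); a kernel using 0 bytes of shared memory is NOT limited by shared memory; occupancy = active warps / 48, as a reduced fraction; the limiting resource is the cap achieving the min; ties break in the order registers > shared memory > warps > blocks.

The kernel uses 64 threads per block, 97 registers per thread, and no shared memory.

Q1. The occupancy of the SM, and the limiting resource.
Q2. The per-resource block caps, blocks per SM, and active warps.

Answer: occupancy 2/3, limited by registers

registers: 4 blocks
shared memory: no limit (kernel uses none)
warps: 6 blocks
blocks: 32 blocks

Answer: 4 blocks, 32 active warps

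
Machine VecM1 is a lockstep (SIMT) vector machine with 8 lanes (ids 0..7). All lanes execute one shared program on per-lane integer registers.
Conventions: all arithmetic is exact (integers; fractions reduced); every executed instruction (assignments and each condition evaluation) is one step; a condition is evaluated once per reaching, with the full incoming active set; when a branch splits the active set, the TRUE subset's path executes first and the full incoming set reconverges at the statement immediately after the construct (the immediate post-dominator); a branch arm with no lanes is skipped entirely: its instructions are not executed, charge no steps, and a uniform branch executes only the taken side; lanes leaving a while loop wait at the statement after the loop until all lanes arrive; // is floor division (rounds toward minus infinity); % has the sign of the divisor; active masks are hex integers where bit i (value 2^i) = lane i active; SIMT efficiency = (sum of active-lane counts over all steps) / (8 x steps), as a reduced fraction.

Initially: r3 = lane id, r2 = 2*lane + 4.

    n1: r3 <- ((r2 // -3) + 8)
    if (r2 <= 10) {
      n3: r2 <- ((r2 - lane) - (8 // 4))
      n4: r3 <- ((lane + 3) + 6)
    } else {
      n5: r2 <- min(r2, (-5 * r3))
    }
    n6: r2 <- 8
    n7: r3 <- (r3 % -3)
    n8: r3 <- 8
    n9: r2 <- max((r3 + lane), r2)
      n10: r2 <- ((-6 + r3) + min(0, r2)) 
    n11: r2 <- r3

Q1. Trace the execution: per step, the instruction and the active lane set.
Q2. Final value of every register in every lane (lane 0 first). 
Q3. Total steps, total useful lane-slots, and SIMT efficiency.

step 0: r3 <- ((r2 // -3) + 8)       0xff
step 1: eval (r2 <= 10)              0xff
step 2: r2 <- ((r2 - lane) - (8 // 4)) 0x0f
step 3: r3 <- ((lane + 3) + 6)       0x0f
step 4: r2 <- min(r2, (-5 * r3))     0xf0
step 5: r2 <- 8                      0xff
step 6: r3 <- (r3 % -3)              0xff
step 7: r3 <- 8                      0xff
step 8: r2 <- max((r3 + lane), r2)   0xff
step 9: r2 <- ((-6 + r3) + min(0, r2)) 0xff
step 10: r2 <- r3                     0xff

Answer: 11 steps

r3: 8,8,8,8,8,8,8,8
r2: 8,8,8,8,8,8,8,8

steps = 11; useful = 76; efficiency = 76/88 = 19/22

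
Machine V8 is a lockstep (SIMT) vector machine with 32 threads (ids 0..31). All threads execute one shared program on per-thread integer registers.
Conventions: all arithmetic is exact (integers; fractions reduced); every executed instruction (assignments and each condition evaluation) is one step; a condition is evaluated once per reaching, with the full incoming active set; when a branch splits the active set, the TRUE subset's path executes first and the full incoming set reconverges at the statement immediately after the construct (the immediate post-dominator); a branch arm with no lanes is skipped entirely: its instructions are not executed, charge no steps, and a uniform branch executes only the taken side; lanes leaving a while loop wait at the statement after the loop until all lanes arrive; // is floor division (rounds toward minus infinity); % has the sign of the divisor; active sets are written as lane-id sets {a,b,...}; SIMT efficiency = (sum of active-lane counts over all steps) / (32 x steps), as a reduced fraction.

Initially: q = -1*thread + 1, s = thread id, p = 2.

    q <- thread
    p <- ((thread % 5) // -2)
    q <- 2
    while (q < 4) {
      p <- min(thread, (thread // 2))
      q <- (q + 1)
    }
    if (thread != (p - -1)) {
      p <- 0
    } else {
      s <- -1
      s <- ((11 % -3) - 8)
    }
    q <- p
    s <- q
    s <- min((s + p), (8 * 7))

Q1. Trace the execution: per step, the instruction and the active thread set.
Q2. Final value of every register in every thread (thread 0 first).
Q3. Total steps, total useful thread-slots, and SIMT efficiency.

step 0: q <- thread                  {0,1,2,3,4,5,6,7,8,9,10,11,12,13,14,15,16,17,18,19,20,21,22,23,24,25,26,27,28,29,30,31}
step 1: p <- ((thread % 5) // -2)    {0,1,2,3,4,5,6,7,8,9,10,11,12,13,14,15,16,17,18,19,20,21,22,23,24,25,26,27,28,29,30,31}
step 2: q <- 2                       {0,1,2,3,4,5,6,7,8,9,10,11,12,13,14,15,16,17,18,19,20,21,22,23,24,25,26,27,28,29,30,31}
step 3: eval (q < 4)                 {0,1,2,3,4,5,6,7,8,9,10,11,12,13,14,15,16,17,18,19,20,21,22,23,24,25,26,27,28,29,30,31}
step 4: p <- min(thread, (thread // 2)) {0,1,2,3,4,5,6,7,8,9,10,11,12,13,14,15,16,17,18,19,20,21,22,23,24,25,26,27,28,29,30,31}
step 5: q <- (q + 1)                 {0,1,2,3,4,5,6,7,8,9,10,11,12,13,14,15,16,17,18,19,20,21,22,23,24,25,26,27,28,29,30,31}
step 6: eval (q < 4)                 {0,1,2,3,4,5,6,7,8,9,10,11,12,13,14,15,16,17,18,19,20,21,22,23,24,25,26,27,28,29,30,31}
step 7: p <- min(thread, (thread // 2)) {0,1,2,3,4,5,6,7,8,9,10,11,12,13,14,15,16,17,18,19,20,21,22,23,24,25,26,27,28,29,30,31}
step 8: q <- (q + 1)                 {0,1,2,3,4,5,6,7,8,9,10,11,12,13,14,15,16,17,18,19,20,21,22,23,24,25,26,27,28,29,30,31}
step 9: eval (q < 4)                 {0,1,2,3,4,5,6,7,8,9,10,11,12,13,14,15,16,17,18,19,20,21,22,23,24,25,26,27,28,29,30,31}
step 10: eval (thread != (p - -1))    {0,1,2,3,4,5,6,7,8,9,10,11,12,13,14,15,16,17,18,19,20,21,22,23,24,25,26,27,28,29,30,31}
step 11: p <- 0                       {0,3,4,5,6,7,8,9,10,11,12,13,14,15,16,17,18,19,20,21,22,23,24,25,26,27,28,29,30,31}
step 12: s <- -1                      {1,2}
step 13: s <- ((11 % -3) - 8)         {1,2}
step 14: q <- p                       {0,1,2,3,4,5,6,7,8,9,10,11,12,13,14,15,16,17,18,19,20,21,22,23,24,25,26,27,28,29,30,31}
step 15: s <- q                       {0,1,2,3,4,5,6,7,8,9,10,11,12,13,14,15,16,17,18,19,20,21,22,23,24,25,26,27,28,29,30,31}
step 16: s <- min((s + p), (8 * 7))   {0,1,2,3,4,5,6,7,8,9,10,11,12,13,14,15,16,17,18,19,20,21,22,23,24,25,26,27,28,29,30,31}

Answer: 17 steps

q: 0,0,1,0,0,0,0,0,0,0,0,0,0,0,0,0,0,0,0,0,0,0,0,0,0,0,0,0,0,0,0,0
s: 0,0,2,0,0,0,0,0,0,0,0,0,0,0,0,0,0,0,0,0,0,0,0,0,0,0,0,0,0,0,0,0
p: 0,0,1,0,0,0,0,0,0,0,0,0,0,0,0,0,0,0,0,0,0,0,0,0,0,0,0,0,0,0,0,0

steps = 17; useful = 482; efficiency = 482/544 = 241/272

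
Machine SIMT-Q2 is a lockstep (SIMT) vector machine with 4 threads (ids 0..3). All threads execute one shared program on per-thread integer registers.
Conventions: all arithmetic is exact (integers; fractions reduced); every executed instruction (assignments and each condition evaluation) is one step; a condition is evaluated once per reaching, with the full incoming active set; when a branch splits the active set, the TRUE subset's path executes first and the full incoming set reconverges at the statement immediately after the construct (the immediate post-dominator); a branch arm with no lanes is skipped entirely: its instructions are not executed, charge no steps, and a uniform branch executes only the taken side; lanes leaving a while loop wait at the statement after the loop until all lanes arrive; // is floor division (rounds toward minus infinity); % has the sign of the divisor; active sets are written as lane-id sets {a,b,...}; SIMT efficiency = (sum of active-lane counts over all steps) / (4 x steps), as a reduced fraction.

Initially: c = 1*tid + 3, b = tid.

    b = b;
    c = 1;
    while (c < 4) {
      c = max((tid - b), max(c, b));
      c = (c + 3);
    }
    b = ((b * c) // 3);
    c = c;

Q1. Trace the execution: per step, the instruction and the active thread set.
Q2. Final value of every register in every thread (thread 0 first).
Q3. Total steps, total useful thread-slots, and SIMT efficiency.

step 0: b <- b                       {0,1,2,3}
step 1: c <- 1                       {0,1,2,3}
step 2: eval (c < 4)                 {0,1,2,3}
step 3: c <- max((tid - b), max(c, b)) {0,1,2,3}
step 4: c <- (c + 3)                 {0,1,2,3}
step 5: eval (c < 4)                 {0,1,2,3}
step 6: b <- ((b * c) // 3)          {0,1,2,3}
step 7: c <- c                       {0,1,2,3}

Answer: 8 steps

c: 4,4,5,6
b: 0,1,3,6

steps = 8; useful = 32; efficiency = 32/32 = 1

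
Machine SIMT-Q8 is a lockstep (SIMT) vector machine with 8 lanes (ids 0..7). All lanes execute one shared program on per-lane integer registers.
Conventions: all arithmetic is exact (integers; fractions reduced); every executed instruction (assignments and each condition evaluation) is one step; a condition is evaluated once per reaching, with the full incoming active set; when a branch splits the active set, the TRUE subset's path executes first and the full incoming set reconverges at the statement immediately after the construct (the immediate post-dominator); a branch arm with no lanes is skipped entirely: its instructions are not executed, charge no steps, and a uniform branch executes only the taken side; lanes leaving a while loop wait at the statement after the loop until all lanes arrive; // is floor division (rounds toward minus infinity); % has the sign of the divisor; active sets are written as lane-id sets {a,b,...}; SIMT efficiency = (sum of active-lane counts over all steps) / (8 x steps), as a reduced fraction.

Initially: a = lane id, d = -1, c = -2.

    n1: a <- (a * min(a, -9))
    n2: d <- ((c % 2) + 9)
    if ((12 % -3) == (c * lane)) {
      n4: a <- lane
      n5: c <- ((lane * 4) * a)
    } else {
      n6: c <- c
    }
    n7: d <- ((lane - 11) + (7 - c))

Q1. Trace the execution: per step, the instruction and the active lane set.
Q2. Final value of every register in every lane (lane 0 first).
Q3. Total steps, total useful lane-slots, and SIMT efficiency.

step 0: a <- (a * min(a, -9))        {0,1,2,3,4,5,6,7}
step 1: d <- ((c % 2) + 9)           {0,1,2,3,4,5,6,7}
step 2: eval ((12 % -3) == (c * lane)) {0,1,2,3,4,5,6,7}
step 3: a <- lane                    {0}
step 4: c <- ((lane * 4) * a)        {0}
step 5: c <- c                       {1,2,3,4,5,6,7}
step 6: d <- ((lane - 11) + (7 - c)) {0,1,2,3,4,5,6,7}

Answer: 7 steps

a: 0,-9,-18,-27,-36,-45,-54,-63
d: -4,-1,0,1,2,3,4,5
c: 0,-2,-2,-2,-2,-2,-2,-2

steps = 7; useful = 41; efficiency = 41/56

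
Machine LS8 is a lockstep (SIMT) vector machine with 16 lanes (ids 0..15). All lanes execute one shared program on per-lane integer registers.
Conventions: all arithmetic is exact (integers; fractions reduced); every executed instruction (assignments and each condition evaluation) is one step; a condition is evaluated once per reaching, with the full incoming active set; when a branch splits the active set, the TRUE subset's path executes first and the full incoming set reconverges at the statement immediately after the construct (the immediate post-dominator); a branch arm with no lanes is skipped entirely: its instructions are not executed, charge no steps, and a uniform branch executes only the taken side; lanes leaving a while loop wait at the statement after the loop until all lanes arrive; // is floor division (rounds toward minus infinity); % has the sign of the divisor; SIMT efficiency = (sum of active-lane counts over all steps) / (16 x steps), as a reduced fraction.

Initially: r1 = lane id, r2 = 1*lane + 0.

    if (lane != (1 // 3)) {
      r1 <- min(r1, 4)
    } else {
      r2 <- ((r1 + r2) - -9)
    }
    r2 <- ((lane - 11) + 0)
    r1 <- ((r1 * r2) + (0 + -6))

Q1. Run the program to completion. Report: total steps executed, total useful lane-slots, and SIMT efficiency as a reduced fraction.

Answer: 5 steps, 64 useful, 4/5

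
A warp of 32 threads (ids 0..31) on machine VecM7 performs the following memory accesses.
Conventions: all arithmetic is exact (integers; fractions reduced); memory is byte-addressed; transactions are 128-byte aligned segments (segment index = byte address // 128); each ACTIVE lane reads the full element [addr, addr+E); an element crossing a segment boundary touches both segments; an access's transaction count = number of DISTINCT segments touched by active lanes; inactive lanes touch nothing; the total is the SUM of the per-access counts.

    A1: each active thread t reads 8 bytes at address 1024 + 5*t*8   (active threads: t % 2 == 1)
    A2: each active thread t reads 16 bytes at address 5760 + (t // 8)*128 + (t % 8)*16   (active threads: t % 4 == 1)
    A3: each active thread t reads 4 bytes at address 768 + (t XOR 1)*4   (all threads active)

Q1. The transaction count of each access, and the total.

A1: 10 transactions
A2: 4 transactions
A3: 1 transaction

Answer: 10,4,1; total 15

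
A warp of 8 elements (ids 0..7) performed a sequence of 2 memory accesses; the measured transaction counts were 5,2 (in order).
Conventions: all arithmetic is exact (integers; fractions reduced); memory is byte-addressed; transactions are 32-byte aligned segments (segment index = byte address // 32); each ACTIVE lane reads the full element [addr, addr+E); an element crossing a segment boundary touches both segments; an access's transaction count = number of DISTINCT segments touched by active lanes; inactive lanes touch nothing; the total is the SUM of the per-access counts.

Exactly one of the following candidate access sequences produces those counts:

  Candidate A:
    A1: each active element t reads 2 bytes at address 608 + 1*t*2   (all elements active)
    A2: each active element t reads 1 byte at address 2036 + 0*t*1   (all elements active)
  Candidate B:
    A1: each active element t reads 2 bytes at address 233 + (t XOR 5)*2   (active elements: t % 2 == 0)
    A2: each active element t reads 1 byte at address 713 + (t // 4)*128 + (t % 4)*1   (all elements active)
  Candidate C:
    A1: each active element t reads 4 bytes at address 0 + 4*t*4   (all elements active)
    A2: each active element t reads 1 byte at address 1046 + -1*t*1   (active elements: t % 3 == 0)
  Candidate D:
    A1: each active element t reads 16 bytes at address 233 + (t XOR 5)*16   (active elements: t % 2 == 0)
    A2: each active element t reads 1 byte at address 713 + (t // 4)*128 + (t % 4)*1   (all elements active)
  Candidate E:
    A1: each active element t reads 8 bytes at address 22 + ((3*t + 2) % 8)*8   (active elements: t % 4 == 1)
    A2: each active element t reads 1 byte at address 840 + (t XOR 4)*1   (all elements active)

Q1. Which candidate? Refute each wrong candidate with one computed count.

A: A1 gives 1 transaction, not 5
B: A1 gives 1 transaction, not 5
C: A1 gives 4 transactions, not 5
E: A1 gives 3 transactions, not 5
D: all counts match (5,2)

Answer: D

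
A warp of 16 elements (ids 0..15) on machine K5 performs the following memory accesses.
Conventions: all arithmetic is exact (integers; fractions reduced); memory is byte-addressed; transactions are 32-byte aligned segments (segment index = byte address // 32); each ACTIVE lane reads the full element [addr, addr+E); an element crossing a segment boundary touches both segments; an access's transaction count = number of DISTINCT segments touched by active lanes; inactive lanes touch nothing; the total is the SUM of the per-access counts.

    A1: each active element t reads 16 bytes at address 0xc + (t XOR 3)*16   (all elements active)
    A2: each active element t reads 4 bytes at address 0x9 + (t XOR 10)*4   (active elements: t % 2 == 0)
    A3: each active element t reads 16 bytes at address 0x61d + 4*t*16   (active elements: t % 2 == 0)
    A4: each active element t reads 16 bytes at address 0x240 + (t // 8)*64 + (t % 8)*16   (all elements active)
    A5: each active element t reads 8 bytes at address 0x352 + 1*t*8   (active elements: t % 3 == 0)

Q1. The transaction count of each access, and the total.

A1: 9 transactions
A2: 3 transactions
A3: 16 transactions
A4: 6 transactions
A5: 5 transactions

Answer: 9,3,16,6,5; total 39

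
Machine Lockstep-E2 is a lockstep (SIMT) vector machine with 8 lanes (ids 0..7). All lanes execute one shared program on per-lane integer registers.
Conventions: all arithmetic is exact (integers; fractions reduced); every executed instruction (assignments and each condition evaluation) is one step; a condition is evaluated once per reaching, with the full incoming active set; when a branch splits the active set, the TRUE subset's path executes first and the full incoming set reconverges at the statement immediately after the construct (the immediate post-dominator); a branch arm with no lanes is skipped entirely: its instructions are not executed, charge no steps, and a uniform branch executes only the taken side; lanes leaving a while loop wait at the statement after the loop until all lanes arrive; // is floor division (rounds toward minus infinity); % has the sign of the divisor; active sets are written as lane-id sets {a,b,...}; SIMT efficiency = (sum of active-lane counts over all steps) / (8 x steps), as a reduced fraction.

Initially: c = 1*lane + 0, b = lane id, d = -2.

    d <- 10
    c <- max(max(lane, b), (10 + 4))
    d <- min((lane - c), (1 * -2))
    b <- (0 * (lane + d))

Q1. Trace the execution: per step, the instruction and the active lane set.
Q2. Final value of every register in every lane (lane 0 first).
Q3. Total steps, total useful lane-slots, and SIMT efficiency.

step 0: d <- 10                      {0,1,2,3,4,5,6,7}
step 1: c <- max(max(lane, b), (10 + 4)) {0,1,2,3,4,5,6,7}
step 2: d <- min((lane - c), (1 * -2)) {0,1,2,3,4,5,6,7}
step 3: b <- (0 * (lane + d))        {0,1,2,3,4,5,6,7}

Answer: 4 steps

c: 14,14,14,14,14,14,14,14
b: 0,0,0,0,0,0,0,0
d: -14,-13,-12,-11,-10,-9,-8,-7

steps = 4; useful = 32; efficiency = 32/32 = 1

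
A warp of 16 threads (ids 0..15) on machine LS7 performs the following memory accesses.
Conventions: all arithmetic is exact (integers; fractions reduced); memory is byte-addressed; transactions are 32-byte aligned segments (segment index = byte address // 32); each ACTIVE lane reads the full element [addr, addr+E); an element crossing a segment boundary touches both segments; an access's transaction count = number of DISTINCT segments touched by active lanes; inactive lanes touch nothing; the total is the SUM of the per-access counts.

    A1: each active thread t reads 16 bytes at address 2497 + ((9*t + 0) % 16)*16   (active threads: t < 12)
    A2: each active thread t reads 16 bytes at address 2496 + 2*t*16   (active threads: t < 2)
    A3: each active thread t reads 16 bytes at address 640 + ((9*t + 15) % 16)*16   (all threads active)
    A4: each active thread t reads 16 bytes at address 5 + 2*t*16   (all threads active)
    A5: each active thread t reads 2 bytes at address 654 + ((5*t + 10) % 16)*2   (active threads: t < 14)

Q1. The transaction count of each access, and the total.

A1: 9 transactions
A2: 2 transactions
A3: 8 transactions
A4: 16 transactions
A5: 2 transactions

Answer: 9,2,8,16,2; total 37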